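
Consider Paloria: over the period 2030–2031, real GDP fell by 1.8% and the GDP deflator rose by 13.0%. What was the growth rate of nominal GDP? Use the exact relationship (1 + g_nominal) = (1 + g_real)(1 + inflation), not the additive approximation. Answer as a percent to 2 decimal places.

(1 + g_nom) = (1 + g_real)(1 + π) = 0.9820 × 1.1300 = 1.10966.

10.97%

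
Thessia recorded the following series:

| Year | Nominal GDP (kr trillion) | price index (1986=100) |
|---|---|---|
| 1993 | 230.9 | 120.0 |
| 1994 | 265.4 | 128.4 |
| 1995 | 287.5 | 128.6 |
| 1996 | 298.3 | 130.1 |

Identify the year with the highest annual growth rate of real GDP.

1994: real = 265.4/1.284 = 206.70; growth vs 1993 (192.42) = 7.42%.
1995: real = 287.5/1.286 = 223.56; growth vs 1994 (206.70) = 8.16%.
1996: real = 298.3/1.301 = 229.29; growth vs 1995 (223.56) = 2.56%.

1995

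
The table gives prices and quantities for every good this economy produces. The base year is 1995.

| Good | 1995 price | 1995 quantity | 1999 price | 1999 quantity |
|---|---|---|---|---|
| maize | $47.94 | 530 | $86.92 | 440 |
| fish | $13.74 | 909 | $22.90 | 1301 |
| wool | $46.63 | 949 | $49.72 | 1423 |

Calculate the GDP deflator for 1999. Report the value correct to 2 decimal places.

Nominal GDP 1999 = 86.92·440 + 22.90·1301 + 49.72·1423 = 138789.26.
Real GDP 1999 (at 1995 prices) = 47.94·440 + 13.74·1301 + 46.63·1423 = 105323.83.
Deflator = Nominal/Real × 100 = 138789.26/105323.83 × 100 = 131.774.

131.77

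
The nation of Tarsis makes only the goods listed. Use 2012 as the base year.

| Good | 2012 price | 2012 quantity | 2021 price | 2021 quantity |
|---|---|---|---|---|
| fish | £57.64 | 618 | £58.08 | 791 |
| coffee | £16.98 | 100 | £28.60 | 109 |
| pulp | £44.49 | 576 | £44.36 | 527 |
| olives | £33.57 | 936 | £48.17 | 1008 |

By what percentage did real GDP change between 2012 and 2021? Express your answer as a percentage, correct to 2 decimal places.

10.98%

Real GDP 2012 = Nominal GDP 2012 = 57.64·618 + 16.98·100 + 44.49·576 + 33.57·936 = 94367.28.
Real GDP 2021 (at 2012 prices) = 57.64·791 + 16.98·109 + 44.49·527 + 33.57·1008 = 104728.85.
Real growth = 104728.85/94367.28 − 1 = 0.1098.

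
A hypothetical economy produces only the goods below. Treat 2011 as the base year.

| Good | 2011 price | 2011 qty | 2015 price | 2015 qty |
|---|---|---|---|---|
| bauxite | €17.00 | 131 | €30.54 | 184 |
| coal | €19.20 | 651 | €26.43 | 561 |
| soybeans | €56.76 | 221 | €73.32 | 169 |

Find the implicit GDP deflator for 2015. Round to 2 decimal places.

139.78

Nominal GDP 2015 = 30.54·184 + 26.43·561 + 73.32·169 = 32837.67.
Real GDP 2015 (at 2011 prices) = 17.00·184 + 19.20·561 + 56.76·169 = 23491.64.
Deflator = Nominal/Real × 100 = 32837.67/23491.64 × 100 = 139.784.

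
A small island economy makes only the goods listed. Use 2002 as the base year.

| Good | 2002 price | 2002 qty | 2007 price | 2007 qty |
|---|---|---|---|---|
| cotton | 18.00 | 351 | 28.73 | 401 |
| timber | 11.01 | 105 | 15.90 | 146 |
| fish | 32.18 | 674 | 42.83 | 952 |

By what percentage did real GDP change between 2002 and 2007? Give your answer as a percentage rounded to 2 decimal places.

Real GDP 2002 = Nominal GDP 2002 = 18.00·351 + 11.01·105 + 32.18·674 = 29163.37.
Real GDP 2007 (at 2002 prices) = 18.00·401 + 11.01·146 + 32.18·952 = 39460.82.
Real growth = 39460.82/29163.37 − 1 = 0.3531.

35.31%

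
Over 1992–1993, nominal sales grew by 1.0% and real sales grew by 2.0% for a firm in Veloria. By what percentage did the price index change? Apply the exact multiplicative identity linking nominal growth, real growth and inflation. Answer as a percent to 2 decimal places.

-0.98%

(1 + g_nom) = (1 + g_real)(1 + π), so π = 1.0100 / 1.0200 − 1 = -0.00980.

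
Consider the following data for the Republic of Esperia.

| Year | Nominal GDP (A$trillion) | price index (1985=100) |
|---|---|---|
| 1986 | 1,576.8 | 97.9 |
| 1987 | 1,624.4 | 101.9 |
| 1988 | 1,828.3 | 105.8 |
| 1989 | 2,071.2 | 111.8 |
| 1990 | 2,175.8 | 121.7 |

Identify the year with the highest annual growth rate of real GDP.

1987: real = 1624.4/1.019 = 1594.11; growth vs 1986 (1610.62) = -1.03%.
1988: real = 1828.3/1.058 = 1728.07; growth vs 1987 (1594.11) = 8.40%.
1989: real = 2071.2/1.118 = 1852.59; growth vs 1988 (1728.07) = 7.21%.
1990: real = 2175.8/1.217 = 1787.84; growth vs 1989 (1852.59) = -3.50%.

1988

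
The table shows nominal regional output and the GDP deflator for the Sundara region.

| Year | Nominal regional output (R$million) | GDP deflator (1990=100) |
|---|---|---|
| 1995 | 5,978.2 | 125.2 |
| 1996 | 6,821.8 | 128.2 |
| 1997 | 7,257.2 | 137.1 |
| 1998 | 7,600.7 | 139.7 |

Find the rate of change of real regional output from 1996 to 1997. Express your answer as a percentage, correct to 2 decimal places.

Real regional output 1996 = 6821.8/1.282 = 5321.22.
Real regional output 1997 = 7257.2/1.371 = 5293.36.
Change = 5293.36/5321.22 − 1 = -0.0052.

-0.52%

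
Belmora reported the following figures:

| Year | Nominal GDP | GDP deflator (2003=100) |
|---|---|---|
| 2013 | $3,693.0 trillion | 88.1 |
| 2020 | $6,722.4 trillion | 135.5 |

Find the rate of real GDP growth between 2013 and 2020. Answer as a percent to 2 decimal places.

18.35%

Deflate each year: 2013 → 3693.0/0.881 = 4191.83; 2020 → 6722.4/1.355 = 4961.18.
So real GDP changed by 4961.18/4191.83 − 1 = 0.1835, i.e. 18.35%.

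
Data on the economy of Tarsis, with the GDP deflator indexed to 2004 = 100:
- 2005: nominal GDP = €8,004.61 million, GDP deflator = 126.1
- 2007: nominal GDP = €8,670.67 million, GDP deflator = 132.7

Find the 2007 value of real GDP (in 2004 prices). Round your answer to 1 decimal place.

€6,534.0 million

Real GDP = Nominal / (GDP deflator/100) = 8670.67 / 1.327 = 6534.04.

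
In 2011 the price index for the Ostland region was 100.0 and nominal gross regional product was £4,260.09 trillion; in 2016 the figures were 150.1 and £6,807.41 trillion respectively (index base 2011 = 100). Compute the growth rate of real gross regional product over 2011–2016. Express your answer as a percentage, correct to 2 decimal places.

6.46%

Deflate each year: 2011 → 4260.09/1.000 = 4260.09; 2016 → 6807.41/1.501 = 4535.25.
So real gross regional product changed by 4535.25/4260.09 − 1 = 0.0646, i.e. 6.46%.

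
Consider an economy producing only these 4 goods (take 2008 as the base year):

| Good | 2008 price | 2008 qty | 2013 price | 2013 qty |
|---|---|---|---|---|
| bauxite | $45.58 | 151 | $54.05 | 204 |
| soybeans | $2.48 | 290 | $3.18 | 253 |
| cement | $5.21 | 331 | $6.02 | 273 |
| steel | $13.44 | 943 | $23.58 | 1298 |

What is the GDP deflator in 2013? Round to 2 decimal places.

Nominal GDP 2013 = 54.05·204 + 3.18·253 + 6.02·273 + 23.58·1298 = 44081.04.
Real GDP 2013 (at 2008 prices) = 45.58·204 + 2.48·253 + 5.21·273 + 13.44·1298 = 28793.21.
Deflator = Nominal/Real × 100 = 44081.04/28793.21 × 100 = 153.095.

153.10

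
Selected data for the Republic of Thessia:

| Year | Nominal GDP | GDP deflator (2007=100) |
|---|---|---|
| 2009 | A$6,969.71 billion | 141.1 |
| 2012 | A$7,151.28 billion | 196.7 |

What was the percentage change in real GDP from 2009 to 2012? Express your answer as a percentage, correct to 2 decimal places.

-26.40%

Deflate each year: 2009 → 6969.71/1.411 = 4939.55; 2012 → 7151.28/1.967 = 3635.63.
So real GDP changed by 3635.63/4939.55 − 1 = -0.2640, i.e. -26.40%.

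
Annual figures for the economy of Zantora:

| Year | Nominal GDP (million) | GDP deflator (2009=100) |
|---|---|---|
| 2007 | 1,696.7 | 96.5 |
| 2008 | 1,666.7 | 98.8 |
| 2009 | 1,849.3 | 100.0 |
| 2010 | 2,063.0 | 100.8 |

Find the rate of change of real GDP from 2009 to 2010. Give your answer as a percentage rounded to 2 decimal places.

Real GDP 2009 = 1849.3/1.000 = 1849.30.
Real GDP 2010 = 2063.0/1.008 = 2046.63.
Change = 2046.63/1849.30 − 1 = 0.1067.

10.67%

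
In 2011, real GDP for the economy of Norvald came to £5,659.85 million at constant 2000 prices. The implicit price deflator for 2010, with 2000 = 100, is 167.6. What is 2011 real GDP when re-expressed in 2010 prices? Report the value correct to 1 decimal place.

£9,485.9 million

Real GDP in 2010 prices = Real GDP in 2000 prices × (P_2010/P_2000) = 5659.85 × 1.676 = 9485.91.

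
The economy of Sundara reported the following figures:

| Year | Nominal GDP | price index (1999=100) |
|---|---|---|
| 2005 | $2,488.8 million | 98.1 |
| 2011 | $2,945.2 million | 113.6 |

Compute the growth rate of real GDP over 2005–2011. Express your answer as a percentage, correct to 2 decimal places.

Deflate each year: 2005 → 2488.8/0.981 = 2537.00; 2011 → 2945.2/1.136 = 2592.61.
So real GDP changed by 2592.61/2537.00 − 1 = 0.0219, i.e. 2.19%.

2.19%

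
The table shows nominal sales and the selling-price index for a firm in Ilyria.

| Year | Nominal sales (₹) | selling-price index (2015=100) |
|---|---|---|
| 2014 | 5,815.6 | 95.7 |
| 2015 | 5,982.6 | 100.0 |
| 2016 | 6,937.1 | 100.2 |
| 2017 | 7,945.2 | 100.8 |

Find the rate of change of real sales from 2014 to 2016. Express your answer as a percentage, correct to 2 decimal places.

Real sales 2014 = 5815.6/0.957 = 6076.91.
Real sales 2016 = 6937.1/1.002 = 6923.25.
Change = 6923.25/6076.91 − 1 = 0.1393.

13.93%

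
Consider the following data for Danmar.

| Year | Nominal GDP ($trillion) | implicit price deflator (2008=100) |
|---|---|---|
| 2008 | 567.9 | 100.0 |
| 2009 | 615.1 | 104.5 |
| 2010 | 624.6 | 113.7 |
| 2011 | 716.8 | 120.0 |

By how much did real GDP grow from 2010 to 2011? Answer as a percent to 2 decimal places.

Real GDP 2010 = 624.6/1.137 = 549.34.
Real GDP 2011 = 716.8/1.200 = 597.33.
Change = 597.33/549.34 − 1 = 0.0874.

8.74%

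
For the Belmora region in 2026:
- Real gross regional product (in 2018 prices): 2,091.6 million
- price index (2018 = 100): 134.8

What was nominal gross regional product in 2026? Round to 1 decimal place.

Nominal gross regional product = Real × (price index/100) = 2091.6 × 1.348 = 2819.48.

2,819.5 million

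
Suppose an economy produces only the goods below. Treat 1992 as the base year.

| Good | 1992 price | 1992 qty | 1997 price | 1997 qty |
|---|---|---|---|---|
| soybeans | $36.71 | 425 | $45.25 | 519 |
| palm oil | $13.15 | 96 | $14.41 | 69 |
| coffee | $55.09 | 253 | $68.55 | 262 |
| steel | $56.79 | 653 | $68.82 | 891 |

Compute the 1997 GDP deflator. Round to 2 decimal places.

Nominal GDP 1997 = 45.25·519 + 14.41·69 + 68.55·262 + 68.82·891 = 103757.76.
Real GDP 1997 (at 1992 prices) = 36.71·519 + 13.15·69 + 55.09·262 + 56.79·891 = 84993.31.
Deflator = Nominal/Real × 100 = 103757.76/84993.31 × 100 = 122.078.

122.08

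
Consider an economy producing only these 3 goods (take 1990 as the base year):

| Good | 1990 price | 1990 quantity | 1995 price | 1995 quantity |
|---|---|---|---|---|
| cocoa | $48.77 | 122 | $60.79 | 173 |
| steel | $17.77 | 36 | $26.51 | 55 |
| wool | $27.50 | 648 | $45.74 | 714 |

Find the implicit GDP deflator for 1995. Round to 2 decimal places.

153.64

Nominal GDP 1995 = 60.79·173 + 26.51·55 + 45.74·714 = 44633.08.
Real GDP 1995 (at 1990 prices) = 48.77·173 + 17.77·55 + 27.50·714 = 29049.56.
Deflator = Nominal/Real × 100 = 44633.08/29049.56 × 100 = 153.645.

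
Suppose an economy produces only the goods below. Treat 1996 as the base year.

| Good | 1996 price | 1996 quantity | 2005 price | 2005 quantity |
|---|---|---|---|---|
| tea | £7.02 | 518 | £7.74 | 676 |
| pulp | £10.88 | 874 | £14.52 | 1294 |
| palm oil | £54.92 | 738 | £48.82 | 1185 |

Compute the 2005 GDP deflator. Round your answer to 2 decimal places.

97.58

Nominal GDP 2005 = 7.74·676 + 14.52·1294 + 48.82·1185 = 81872.82.
Real GDP 2005 (at 1996 prices) = 7.02·676 + 10.88·1294 + 54.92·1185 = 83904.44.
Deflator = Nominal/Real × 100 = 81872.82/83904.44 × 100 = 97.579.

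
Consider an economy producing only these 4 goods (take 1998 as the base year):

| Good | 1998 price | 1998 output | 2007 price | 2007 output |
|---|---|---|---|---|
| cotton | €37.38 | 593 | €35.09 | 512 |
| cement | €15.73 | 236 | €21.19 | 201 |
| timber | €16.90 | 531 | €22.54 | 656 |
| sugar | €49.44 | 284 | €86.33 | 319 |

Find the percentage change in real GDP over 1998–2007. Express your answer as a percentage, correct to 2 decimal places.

Real GDP 1998 = Nominal GDP 1998 = 37.38·593 + 15.73·236 + 16.90·531 + 49.44·284 = 48893.48.
Real GDP 2007 (at 1998 prices) = 37.38·512 + 15.73·201 + 16.90·656 + 49.44·319 = 49158.05.
Real growth = 49158.05/48893.48 − 1 = 0.0054.

0.54%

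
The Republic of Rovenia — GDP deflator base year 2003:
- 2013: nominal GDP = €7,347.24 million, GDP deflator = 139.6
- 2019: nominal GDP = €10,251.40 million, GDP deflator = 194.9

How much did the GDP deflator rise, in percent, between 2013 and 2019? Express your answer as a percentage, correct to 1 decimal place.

39.6%

Price-level change = 194.9 / 139.6 − 1 = 0.3961.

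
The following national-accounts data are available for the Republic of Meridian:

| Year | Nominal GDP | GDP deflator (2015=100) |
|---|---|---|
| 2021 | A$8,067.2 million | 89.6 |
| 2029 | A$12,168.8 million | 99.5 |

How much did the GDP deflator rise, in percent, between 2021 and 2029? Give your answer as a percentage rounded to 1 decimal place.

Price-level change = 99.5 / 89.6 − 1 = 0.1105.

11.0%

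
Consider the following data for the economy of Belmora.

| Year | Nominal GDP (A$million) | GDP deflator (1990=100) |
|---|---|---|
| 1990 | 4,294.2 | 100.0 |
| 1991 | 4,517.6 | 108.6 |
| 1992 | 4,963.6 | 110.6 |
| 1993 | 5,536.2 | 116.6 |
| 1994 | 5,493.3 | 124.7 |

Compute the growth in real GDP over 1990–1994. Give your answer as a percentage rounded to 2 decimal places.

2.59%

Real GDP 1990 = 4294.2/1.000 = 4294.20.
Real GDP 1994 = 5493.3/1.247 = 4405.21.
Change = 4405.21/4294.20 − 1 = 0.0259.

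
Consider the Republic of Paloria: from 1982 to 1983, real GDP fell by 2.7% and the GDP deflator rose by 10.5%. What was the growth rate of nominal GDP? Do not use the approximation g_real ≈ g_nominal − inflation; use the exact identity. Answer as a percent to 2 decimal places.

(1 + g_nom) = (1 + g_real)(1 + π) = 0.9730 × 1.1050 = 1.07517.

7.52%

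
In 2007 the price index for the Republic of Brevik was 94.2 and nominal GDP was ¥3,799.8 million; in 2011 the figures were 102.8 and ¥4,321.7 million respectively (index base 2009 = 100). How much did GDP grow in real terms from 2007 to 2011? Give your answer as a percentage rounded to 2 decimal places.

4.22%

Deflate each year: 2007 → 3799.8/0.942 = 4033.76; 2011 → 4321.7/1.028 = 4203.99.
So real GDP changed by 4203.99/4033.76 − 1 = 0.0422, i.e. 4.22%.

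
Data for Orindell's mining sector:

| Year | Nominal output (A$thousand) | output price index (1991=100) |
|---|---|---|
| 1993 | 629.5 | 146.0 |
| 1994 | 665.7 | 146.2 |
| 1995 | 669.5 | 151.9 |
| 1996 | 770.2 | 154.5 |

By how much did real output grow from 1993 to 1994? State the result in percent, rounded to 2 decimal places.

5.61%

Real output 1993 = 629.5/1.460 = 431.16.
Real output 1994 = 665.7/1.462 = 455.34.
Change = 455.34/431.16 − 1 = 0.0561.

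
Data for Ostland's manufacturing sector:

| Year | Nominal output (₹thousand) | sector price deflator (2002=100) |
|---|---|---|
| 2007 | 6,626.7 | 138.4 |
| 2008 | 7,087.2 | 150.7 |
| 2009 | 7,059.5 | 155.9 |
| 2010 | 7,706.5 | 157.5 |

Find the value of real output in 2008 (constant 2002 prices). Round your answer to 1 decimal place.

₹4,702.9 thousand

Real output 2008 = 7087.2 / 1.507 = 4702.85.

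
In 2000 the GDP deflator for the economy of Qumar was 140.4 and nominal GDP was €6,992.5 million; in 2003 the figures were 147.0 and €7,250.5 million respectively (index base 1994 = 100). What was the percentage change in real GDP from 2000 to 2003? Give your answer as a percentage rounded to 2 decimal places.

-0.97%

Real GDP 2000 = 6992.5 / 1.404 = 4980.41.
Real GDP 2003 = 7250.5 / 1.470 = 4932.31.
Real growth = 4932.31 / 4980.41 − 1 = -0.0097.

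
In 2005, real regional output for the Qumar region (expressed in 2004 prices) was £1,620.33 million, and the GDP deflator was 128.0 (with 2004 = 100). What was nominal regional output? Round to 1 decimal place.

Nominal regional output = Real × (GDP deflator/100) = 1620.33 × 1.280 = 2074.02.

£2,074.0 million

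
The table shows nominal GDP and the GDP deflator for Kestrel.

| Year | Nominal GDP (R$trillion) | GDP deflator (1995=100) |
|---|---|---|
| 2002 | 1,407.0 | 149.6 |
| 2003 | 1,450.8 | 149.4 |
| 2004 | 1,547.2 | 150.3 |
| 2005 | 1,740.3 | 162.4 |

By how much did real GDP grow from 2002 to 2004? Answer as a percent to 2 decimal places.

9.45%

Real GDP 2002 = 1407.0/1.496 = 940.51.
Real GDP 2004 = 1547.2/1.503 = 1029.41.
Change = 1029.41/940.51 − 1 = 0.0945.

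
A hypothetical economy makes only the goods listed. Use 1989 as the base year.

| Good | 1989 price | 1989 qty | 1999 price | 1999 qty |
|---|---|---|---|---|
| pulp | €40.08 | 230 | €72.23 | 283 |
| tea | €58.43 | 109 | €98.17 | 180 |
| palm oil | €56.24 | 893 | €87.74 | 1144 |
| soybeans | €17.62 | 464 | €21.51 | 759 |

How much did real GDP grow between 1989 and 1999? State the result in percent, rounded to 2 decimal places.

Real GDP 1989 = Nominal GDP 1989 = 40.08·230 + 58.43·109 + 56.24·893 + 17.62·464 = 73985.27.
Real GDP 1999 (at 1989 prices) = 40.08·283 + 58.43·180 + 56.24·1144 + 17.62·759 = 99572.18.
Real growth = 99572.18/73985.27 − 1 = 0.3458.

34.58%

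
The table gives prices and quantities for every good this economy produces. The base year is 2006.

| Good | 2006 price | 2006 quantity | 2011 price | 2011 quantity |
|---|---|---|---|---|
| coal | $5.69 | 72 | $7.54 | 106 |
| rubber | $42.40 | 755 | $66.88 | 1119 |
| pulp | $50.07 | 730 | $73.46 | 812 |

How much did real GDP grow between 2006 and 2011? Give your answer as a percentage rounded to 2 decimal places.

Real GDP 2006 = Nominal GDP 2006 = 5.69·72 + 42.40·755 + 50.07·730 = 68972.78.
Real GDP 2011 (at 2006 prices) = 5.69·106 + 42.40·1119 + 50.07·812 = 88705.58.
Real growth = 88705.58/68972.78 − 1 = 0.2861.

28.61%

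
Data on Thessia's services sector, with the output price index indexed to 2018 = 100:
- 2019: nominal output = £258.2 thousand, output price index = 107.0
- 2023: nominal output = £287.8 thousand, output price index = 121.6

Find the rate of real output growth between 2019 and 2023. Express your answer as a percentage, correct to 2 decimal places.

-1.92%

Deflate each year: 2019 → 258.2/1.070 = 241.31; 2023 → 287.8/1.216 = 236.68.
So real output changed by 236.68/241.31 − 1 = -0.0192, i.e. -1.92%.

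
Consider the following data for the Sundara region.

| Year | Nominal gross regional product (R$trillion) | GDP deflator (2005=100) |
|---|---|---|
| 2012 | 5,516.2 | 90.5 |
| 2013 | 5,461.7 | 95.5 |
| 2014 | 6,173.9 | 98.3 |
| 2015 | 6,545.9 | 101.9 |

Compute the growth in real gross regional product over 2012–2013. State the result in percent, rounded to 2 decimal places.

-6.17%

Real gross regional product 2012 = 5516.2/0.905 = 6095.25.
Real gross regional product 2013 = 5461.7/0.955 = 5719.06.
Change = 5719.06/6095.25 − 1 = -0.0617.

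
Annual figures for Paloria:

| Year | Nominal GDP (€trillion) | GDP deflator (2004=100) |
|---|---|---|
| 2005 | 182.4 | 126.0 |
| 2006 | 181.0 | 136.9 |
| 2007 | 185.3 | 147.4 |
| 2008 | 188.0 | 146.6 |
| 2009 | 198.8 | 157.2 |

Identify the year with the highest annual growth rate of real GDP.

2006: real = 181.0/1.369 = 132.21; growth vs 2005 (144.76) = -8.67%.
2007: real = 185.3/1.474 = 125.71; growth vs 2006 (132.21) = -4.92%.
2008: real = 188.0/1.466 = 128.24; growth vs 2007 (125.71) = 2.01%.
2009: real = 198.8/1.572 = 126.46; growth vs 2008 (128.24) = -1.39%.

2008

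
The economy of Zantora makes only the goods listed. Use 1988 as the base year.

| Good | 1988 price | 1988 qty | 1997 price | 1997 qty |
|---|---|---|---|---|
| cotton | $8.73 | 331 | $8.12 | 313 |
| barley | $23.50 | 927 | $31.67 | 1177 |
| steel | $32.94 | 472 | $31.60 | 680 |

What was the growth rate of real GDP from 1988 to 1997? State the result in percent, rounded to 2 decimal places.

31.25%

Real GDP 1988 = Nominal GDP 1988 = 8.73·331 + 23.50·927 + 32.94·472 = 40221.81.
Real GDP 1997 (at 1988 prices) = 8.73·313 + 23.50·1177 + 32.94·680 = 52791.19.
Real growth = 52791.19/40221.81 − 1 = 0.3125.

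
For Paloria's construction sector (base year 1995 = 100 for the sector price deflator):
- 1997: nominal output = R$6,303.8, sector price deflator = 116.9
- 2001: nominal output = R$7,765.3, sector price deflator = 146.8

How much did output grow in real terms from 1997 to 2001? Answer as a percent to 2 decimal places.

Deflate each year: 1997 → 6303.8/1.169 = 5392.47; 2001 → 7765.3/1.468 = 5289.71.
So real output changed by 5289.71/5392.47 − 1 = -0.0191, i.e. -1.91%.

-1.91%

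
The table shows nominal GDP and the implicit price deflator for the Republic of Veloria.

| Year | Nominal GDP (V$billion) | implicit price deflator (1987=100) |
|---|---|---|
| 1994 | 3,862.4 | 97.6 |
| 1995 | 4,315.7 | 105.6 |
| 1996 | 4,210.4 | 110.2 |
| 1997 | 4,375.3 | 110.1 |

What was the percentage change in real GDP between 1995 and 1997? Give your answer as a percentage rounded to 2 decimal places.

-2.76%

Real GDP 1995 = 4315.7/1.056 = 4086.84.
Real GDP 1997 = 4375.3/1.101 = 3973.93.
Change = 3973.93/4086.84 − 1 = -0.0276.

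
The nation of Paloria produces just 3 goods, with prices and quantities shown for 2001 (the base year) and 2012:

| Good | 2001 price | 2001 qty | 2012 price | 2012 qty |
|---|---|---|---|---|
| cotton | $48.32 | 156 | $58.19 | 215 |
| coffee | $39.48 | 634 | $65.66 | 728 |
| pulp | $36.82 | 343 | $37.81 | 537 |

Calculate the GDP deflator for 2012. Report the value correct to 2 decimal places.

136.86

Nominal GDP 2012 = 58.19·215 + 65.66·728 + 37.81·537 = 80615.30.
Real GDP 2012 (at 2001 prices) = 48.32·215 + 39.48·728 + 36.82·537 = 58902.58.
Deflator = Nominal/Real × 100 = 80615.30/58902.58 × 100 = 136.862.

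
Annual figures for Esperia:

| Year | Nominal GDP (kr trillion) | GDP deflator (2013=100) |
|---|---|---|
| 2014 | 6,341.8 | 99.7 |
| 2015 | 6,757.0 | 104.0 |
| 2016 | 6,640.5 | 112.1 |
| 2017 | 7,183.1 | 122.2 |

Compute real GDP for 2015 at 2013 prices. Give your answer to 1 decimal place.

kr 6,497.1 trillion

Real GDP 2015 = 6757.0 / 1.040 = 6497.12.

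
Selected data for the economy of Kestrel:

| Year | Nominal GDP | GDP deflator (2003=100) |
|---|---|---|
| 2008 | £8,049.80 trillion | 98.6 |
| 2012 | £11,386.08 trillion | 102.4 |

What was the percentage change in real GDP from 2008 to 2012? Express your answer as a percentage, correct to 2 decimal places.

Deflate each year: 2008 → 8049.80/0.986 = 8164.10; 2012 → 11386.08/1.024 = 11119.22.
So real GDP changed by 11119.22/8164.10 − 1 = 0.3620, i.e. 36.20%.

36.20%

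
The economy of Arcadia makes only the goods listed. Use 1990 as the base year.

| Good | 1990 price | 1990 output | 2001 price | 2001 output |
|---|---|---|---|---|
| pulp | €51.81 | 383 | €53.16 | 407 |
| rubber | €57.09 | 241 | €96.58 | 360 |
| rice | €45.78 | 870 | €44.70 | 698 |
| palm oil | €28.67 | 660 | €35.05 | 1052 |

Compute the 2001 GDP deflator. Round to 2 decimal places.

Nominal GDP 2001 = 53.16·407 + 96.58·360 + 44.70·698 + 35.05·1052 = 124478.12.
Real GDP 2001 (at 1990 prices) = 51.81·407 + 57.09·360 + 45.78·698 + 28.67·1052 = 103754.35.
Deflator = Nominal/Real × 100 = 124478.12/103754.35 × 100 = 119.974.

119.97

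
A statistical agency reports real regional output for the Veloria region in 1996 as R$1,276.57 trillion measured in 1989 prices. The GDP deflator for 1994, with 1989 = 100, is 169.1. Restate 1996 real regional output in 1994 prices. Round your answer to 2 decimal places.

Real regional output in 1994 prices = Real regional output in 1989 prices × (P_1994/P_1989) = 1276.57 × 1.691 = 2158.68.

R$2,158.68 trillion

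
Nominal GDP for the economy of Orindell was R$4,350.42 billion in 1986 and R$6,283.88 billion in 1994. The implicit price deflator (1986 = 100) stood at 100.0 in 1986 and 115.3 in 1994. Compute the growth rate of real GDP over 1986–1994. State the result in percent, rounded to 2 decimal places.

Real GDP 1986 = 4350.42 / 1.000 = 4350.42.
Real GDP 1994 = 6283.88 / 1.153 = 5450.03.
Real growth = 5450.03 / 4350.42 − 1 = 0.2528.

25.28%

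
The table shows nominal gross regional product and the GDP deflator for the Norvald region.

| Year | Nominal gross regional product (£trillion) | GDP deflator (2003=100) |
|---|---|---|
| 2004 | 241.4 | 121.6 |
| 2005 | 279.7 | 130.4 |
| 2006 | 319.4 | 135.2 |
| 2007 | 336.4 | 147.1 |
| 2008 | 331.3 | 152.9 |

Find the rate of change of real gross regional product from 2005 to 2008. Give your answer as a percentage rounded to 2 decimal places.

1.02%

Real gross regional product 2005 = 279.7/1.304 = 214.49.
Real gross regional product 2008 = 331.3/1.529 = 216.68.
Change = 216.68/214.49 − 1 = 0.0102.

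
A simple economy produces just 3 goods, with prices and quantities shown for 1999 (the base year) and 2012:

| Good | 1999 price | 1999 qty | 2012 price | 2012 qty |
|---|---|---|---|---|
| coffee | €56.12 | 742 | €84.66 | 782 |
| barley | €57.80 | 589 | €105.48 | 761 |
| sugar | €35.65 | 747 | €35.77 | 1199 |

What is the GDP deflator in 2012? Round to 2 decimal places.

144.98

Nominal GDP 2012 = 84.66·782 + 105.48·761 + 35.77·1199 = 189362.63.
Real GDP 2012 (at 1999 prices) = 56.12·782 + 57.80·761 + 35.65·1199 = 130615.99.
Deflator = Nominal/Real × 100 = 189362.63/130615.99 × 100 = 144.977.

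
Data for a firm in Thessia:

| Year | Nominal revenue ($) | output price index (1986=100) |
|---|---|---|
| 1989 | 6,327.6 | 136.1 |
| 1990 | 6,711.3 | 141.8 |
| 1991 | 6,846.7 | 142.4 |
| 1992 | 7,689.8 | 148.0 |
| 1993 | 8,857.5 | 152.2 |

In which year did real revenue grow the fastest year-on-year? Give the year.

1990: real = 6711.3/1.418 = 4732.93; growth vs 1989 (4649.23) = 1.80%.
1991: real = 6846.7/1.424 = 4808.08; growth vs 1990 (4732.93) = 1.59%.
1992: real = 7689.8/1.480 = 5195.81; growth vs 1991 (4808.08) = 8.06%.
1993: real = 8857.5/1.522 = 5819.65; growth vs 1992 (5195.81) = 12.01%.

1993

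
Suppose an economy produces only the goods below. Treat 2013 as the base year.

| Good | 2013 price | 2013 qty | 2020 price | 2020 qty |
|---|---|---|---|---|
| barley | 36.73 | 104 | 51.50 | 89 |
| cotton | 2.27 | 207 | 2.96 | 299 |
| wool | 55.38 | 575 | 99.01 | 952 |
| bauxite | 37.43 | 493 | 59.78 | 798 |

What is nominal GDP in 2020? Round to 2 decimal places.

147430.50

Nominal GDP 2020 = Σ (p_2020 × q_2020) = 51.50·89 + 2.96·299 + 99.01·952 + 59.78·798 = 147430.50.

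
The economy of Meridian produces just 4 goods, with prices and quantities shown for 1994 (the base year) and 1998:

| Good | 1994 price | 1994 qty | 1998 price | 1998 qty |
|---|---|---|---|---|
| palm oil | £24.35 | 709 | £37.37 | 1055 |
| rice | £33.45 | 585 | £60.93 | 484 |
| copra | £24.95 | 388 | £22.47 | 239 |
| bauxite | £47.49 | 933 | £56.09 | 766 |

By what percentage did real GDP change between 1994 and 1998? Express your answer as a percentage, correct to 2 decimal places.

-7.27%

Real GDP 1994 = Nominal GDP 1994 = 24.35·709 + 33.45·585 + 24.95·388 + 47.49·933 = 90821.17.
Real GDP 1998 (at 1994 prices) = 24.35·1055 + 33.45·484 + 24.95·239 + 47.49·766 = 84219.44.
Real growth = 84219.44/90821.17 − 1 = -0.0727.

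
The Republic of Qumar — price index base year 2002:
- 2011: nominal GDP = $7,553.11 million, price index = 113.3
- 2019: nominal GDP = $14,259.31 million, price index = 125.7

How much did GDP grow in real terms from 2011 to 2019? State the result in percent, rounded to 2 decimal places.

Real GDP 2011 = 7553.11 / 1.133 = 6666.47.
Real GDP 2019 = 14259.31 / 1.257 = 11343.92.
Real growth = 11343.92 / 6666.47 − 1 = 0.7016.

70.16%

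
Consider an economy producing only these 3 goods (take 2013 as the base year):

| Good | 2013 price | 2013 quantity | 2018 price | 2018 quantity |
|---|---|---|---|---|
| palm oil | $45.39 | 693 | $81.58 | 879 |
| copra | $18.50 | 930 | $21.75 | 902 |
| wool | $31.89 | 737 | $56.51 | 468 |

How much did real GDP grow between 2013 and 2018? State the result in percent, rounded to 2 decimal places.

-0.91%

Real GDP 2013 = Nominal GDP 2013 = 45.39·693 + 18.50·930 + 31.89·737 = 72163.20.
Real GDP 2018 (at 2013 prices) = 45.39·879 + 18.50·902 + 31.89·468 = 71509.33.
Real growth = 71509.33/72163.20 − 1 = -0.0091.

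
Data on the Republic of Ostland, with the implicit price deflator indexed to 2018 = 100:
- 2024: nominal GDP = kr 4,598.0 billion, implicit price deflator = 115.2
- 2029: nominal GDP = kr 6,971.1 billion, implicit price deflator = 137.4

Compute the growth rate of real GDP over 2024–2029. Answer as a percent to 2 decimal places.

27.12%

Real GDP 2024 = 4598.0 / 1.152 = 3991.32.
Real GDP 2029 = 6971.1 / 1.374 = 5073.58.
Real growth = 5073.58 / 3991.32 − 1 = 0.2712.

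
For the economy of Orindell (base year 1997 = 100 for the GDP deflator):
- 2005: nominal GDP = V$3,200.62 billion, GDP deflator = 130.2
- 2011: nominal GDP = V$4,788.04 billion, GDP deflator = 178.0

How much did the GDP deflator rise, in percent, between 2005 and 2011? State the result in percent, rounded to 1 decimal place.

36.7%

Price-level change = 178.0 / 130.2 − 1 = 0.3671.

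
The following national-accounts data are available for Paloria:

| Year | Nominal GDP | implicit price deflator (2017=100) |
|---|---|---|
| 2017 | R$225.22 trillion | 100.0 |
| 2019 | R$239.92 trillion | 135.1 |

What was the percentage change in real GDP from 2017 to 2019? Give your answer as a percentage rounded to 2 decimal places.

-21.15%

Real GDP 2017 = 225.22 / 1.000 = 225.22.
Real GDP 2019 = 239.92 / 1.351 = 177.59.
Real growth = 177.59 / 225.22 − 1 = -0.2115.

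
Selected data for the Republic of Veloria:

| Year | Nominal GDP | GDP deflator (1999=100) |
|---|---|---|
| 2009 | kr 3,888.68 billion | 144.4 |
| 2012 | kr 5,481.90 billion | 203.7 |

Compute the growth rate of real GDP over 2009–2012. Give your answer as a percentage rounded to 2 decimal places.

Real GDP 2009 = 3888.68 / 1.444 = 2692.99.
Real GDP 2012 = 5481.90 / 2.037 = 2691.16.
Real growth = 2691.16 / 2692.99 − 1 = -0.0007.

-0.07%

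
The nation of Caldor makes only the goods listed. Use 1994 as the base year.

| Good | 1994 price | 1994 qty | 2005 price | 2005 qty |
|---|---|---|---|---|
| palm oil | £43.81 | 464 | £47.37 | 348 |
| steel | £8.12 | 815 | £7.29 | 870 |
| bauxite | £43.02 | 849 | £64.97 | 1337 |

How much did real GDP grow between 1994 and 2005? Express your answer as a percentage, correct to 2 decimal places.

25.77%

Real GDP 1994 = Nominal GDP 1994 = 43.81·464 + 8.12·815 + 43.02·849 = 63469.62.
Real GDP 2005 (at 1994 prices) = 43.81·348 + 8.12·870 + 43.02·1337 = 79828.02.
Real growth = 79828.02/63469.62 − 1 = 0.2577.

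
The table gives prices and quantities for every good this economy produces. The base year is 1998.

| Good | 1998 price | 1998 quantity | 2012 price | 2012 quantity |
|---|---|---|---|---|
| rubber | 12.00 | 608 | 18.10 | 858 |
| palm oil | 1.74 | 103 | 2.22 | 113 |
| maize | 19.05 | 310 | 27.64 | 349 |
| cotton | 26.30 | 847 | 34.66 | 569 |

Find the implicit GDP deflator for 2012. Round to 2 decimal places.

Nominal GDP 2012 = 18.10·858 + 2.22·113 + 27.64·349 + 34.66·569 = 45148.56.
Real GDP 2012 (at 1998 prices) = 12.00·858 + 1.74·113 + 19.05·349 + 26.30·569 = 32105.77.
Deflator = Nominal/Real × 100 = 45148.56/32105.77 × 100 = 140.624.

140.62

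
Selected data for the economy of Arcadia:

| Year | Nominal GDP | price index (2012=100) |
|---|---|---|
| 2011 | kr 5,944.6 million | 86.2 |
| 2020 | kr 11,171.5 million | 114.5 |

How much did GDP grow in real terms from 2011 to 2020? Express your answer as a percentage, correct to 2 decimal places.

Deflate each year: 2011 → 5944.6/0.862 = 6896.29; 2020 → 11171.5/1.145 = 9756.77.
So real GDP changed by 9756.77/6896.29 − 1 = 0.4148, i.e. 41.48%.

41.48%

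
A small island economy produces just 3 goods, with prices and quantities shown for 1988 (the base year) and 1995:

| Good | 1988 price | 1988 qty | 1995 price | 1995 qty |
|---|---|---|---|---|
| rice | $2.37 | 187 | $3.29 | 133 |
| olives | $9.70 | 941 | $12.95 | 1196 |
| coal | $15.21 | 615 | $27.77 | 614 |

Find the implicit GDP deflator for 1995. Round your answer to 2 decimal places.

Nominal GDP 1995 = 3.29·133 + 12.95·1196 + 27.77·614 = 32976.55.
Real GDP 1995 (at 1988 prices) = 2.37·133 + 9.70·1196 + 15.21·614 = 21255.35.
Deflator = Nominal/Real × 100 = 32976.55/21255.35 × 100 = 155.145.

155.14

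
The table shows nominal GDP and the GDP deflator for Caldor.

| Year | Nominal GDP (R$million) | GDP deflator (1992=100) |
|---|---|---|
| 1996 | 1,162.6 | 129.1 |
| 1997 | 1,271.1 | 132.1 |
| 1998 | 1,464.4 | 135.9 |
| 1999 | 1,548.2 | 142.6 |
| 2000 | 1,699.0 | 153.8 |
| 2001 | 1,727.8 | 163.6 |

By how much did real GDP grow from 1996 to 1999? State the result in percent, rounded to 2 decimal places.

Real GDP 1996 = 1162.6/1.291 = 900.54.
Real GDP 1999 = 1548.2/1.426 = 1085.69.
Change = 1085.69/900.54 − 1 = 0.2056.

20.56%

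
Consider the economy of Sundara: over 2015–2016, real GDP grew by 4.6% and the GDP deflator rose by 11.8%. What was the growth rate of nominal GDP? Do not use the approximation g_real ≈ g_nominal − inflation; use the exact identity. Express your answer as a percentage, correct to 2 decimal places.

16.94%

(1 + g_nom) = (1 + g_real)(1 + π) = 1.0460 × 1.1180 = 1.16943.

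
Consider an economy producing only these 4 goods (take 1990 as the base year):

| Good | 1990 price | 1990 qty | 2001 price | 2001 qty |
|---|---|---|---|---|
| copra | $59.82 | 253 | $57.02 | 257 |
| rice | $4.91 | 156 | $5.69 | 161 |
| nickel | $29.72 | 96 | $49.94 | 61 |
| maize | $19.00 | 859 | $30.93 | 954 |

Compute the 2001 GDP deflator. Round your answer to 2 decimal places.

Nominal GDP 2001 = 57.02·257 + 5.69·161 + 49.94·61 + 30.93·954 = 48123.79.
Real GDP 2001 (at 1990 prices) = 59.82·257 + 4.91·161 + 29.72·61 + 19.00·954 = 36103.17.
Deflator = Nominal/Real × 100 = 48123.79/36103.17 × 100 = 133.295.

133.30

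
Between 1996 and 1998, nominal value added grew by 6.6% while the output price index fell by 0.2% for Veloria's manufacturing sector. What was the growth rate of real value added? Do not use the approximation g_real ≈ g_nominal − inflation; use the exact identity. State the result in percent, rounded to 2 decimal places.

6.81%

(1 + g_nom) = (1 + g_real)(1 + π), so g_real = 1.0660 / 0.9980 − 1 = 0.06814.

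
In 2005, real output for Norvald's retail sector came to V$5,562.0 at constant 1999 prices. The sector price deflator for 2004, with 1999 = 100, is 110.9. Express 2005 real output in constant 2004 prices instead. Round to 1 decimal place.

V$6,168.3

Real output in 2004 prices = Real output in 1999 prices × (P_2004/P_1999) = 5562.0 × 1.109 = 6168.26.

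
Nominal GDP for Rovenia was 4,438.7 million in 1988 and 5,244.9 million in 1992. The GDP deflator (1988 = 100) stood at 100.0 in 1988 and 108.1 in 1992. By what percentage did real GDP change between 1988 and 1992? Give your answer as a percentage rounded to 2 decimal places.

9.31%

Deflate each year: 1988 → 4438.7/1.000 = 4438.70; 1992 → 5244.9/1.081 = 4851.90.
So real GDP changed by 4851.90/4438.70 − 1 = 0.0931, i.e. 9.31%.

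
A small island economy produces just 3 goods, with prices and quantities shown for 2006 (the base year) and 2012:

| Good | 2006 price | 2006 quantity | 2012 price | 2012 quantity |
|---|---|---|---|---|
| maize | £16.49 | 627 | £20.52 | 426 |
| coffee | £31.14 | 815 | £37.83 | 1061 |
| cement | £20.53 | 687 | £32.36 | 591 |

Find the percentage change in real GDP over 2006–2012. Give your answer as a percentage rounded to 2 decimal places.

4.77%

Real GDP 2006 = Nominal GDP 2006 = 16.49·627 + 31.14·815 + 20.53·687 = 49822.44.
Real GDP 2012 (at 2006 prices) = 16.49·426 + 31.14·1061 + 20.53·591 = 52197.51.
Real growth = 52197.51/49822.44 − 1 = 0.0477.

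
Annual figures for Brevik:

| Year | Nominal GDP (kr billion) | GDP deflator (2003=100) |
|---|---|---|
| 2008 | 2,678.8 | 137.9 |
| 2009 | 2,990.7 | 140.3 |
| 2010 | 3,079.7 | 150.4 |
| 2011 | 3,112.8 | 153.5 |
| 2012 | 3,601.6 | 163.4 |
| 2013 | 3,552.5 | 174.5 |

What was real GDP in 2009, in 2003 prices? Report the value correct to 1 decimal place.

kr 2,131.6 billion

Real GDP 2009 = 2990.7 / 1.403 = 2131.65.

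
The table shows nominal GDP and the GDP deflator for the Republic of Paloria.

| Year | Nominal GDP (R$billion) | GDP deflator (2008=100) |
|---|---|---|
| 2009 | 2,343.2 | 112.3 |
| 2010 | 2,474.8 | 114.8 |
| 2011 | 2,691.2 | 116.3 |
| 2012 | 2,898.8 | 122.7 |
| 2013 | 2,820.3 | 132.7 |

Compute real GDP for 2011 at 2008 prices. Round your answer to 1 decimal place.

Real GDP 2011 = 2691.2 / 1.163 = 2314.02.

R$2,314.0 billion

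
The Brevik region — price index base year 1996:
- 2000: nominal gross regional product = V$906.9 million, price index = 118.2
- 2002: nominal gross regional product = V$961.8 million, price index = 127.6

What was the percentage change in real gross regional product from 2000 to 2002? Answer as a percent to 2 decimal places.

-1.76%

Deflate each year: 2000 → 906.9/1.182 = 767.26; 2002 → 961.8/1.276 = 753.76.
So real gross regional product changed by 753.76/767.26 − 1 = -0.0176, i.e. -1.76%.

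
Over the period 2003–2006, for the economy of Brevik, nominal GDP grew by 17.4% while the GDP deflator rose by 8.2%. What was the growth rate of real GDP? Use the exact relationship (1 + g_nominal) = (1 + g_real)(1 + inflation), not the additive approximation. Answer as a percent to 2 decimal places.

8.50%

(1 + g_nom) = (1 + g_real)(1 + π), so g_real = 1.1740 / 1.0820 − 1 = 0.08503.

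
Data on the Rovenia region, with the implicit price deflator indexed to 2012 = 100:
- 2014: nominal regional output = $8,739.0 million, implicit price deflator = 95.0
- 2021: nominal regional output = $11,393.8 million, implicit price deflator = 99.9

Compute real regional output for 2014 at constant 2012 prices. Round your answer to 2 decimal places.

Real regional output = Nominal / (implicit price deflator/100) = 8739.0 / 0.950 = 9198.95.

$9,198.95 million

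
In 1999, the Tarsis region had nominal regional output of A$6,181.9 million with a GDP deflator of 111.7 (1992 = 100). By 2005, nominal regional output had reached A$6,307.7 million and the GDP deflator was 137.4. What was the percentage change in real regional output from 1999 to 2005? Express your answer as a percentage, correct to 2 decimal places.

-17.05%

Deflate each year: 1999 → 6181.9/1.117 = 5534.38; 2005 → 6307.7/1.374 = 4590.76.
So real regional output changed by 4590.76/5534.38 − 1 = -0.1705, i.e. -17.05%.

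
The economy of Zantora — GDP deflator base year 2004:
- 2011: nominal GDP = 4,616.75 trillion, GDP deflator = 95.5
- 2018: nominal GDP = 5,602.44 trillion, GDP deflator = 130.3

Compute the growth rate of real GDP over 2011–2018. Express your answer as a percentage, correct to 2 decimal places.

-11.06%

Deflate each year: 2011 → 4616.75/0.955 = 4834.29; 2018 → 5602.44/1.303 = 4299.65.
So real GDP changed by 4299.65/4834.29 − 1 = -0.1106, i.e. -11.06%.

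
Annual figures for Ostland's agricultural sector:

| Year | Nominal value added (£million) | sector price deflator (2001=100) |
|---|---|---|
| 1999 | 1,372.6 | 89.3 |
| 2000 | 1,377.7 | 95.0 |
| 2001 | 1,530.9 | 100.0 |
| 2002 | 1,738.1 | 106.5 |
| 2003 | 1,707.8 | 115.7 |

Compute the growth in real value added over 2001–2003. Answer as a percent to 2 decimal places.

-3.58%

Real value added 2001 = 1530.9/1.000 = 1530.90.
Real value added 2003 = 1707.8/1.157 = 1476.06.
Change = 1476.06/1530.90 − 1 = -0.0358.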